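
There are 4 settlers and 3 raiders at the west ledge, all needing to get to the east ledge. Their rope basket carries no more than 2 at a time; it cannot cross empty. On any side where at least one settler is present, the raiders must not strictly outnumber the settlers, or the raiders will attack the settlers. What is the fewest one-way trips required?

11

Counting alone: each trip to the east ledge takes at most 2 across and each return brings at least 1 back, so after t trips out (and t−1 returns) at most 2t − (t−1) of the 7 are across; that first reaches 7 at t = 6, so at least 11 crossings are needed.
The plan below uses exactly 11 crossings, so it is optimal:
1. 2 raiders → the east ledge.  (the west ledge: 4S 1R; the east ledge: 0S 2R)
2. 1 raider ← the west ledge.  (the west ledge: 4S 2R; the east ledge: 0S 1R)
3. 2 raiders → the east ledge.  (the west ledge: 4S 0R; the east ledge: 0S 3R)
4. 1 raider ← the west ledge.  (the west ledge: 4S 1R; the east ledge: 0S 2R)
5. 2 settlers → the east ledge.  (the west ledge: 2S 1R; the east ledge: 2S 2R)
6. 1 raider ← the west ledge.  (the west ledge: 2S 2R; the east ledge: 2S 1R)
7. 1 settler and 1 raider → the east ledge.  (the west ledge: 1S 1R; the east ledge: 3S 2R)
8. 1 settler ← the west ledge.  (the west ledge: 2S 1R; the east ledge: 2S 2R)
9. 1 settler and 1 raider → the east ledge.  (the west ledge: 1S 0R; the east ledge: 3S 3R)
10. 1 raider ← the west ledge.  (the west ledge: 1S 1R; the east ledge: 3S 2R)
11. 1 settler and 1 raider → the east ledge.  (the west ledge: 0S 0R; the east ledge: 4S 3R)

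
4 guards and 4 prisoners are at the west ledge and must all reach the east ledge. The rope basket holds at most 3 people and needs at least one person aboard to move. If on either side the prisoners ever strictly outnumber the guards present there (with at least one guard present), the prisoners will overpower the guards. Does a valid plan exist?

1. 2 prisoners → the east ledge.  (the west ledge: 4G 2P; the east ledge: 0G 2P)
2. 1 prisoner ← the west ledge.  (the west ledge: 4G 3P; the east ledge: 0G 1P)
3. 3 prisoners → the east ledge.  (the west ledge: 4G 0P; the east ledge: 0G 4P)
4. 1 prisoner ← the west ledge.  (the west ledge: 4G 1P; the east ledge: 0G 3P)
5. 3 guards → the east ledge.  (the west ledge: 1G 1P; the east ledge: 3G 3P)
6. 1 guard and 1 prisoner ← the west ledge.  (the west ledge: 2G 2P; the east ledge: 2G 2P)
7. 2 guards → the east ledge.  (the west ledge: 0G 2P; the east ledge: 4G 2P)
8. 1 prisoner ← the west ledge.  (the west ledge: 0G 3P; the east ledge: 4G 1P)
9. 3 prisoners → the east ledge.  (the west ledge: 0G 0P; the east ledge: 4G 4P)

Yes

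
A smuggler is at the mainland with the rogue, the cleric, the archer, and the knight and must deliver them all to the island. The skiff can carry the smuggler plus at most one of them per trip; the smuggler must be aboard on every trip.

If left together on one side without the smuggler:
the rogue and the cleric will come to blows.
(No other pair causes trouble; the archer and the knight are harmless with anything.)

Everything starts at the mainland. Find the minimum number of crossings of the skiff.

Counting alone: the smuggler can take at most 1 across per trip to the island, so moving all 4 needs at least 4 loaded trips out, with a return between consecutive ones — at least 7 crossings.
The plan below uses exactly 7 crossings, so it is optimal:
1. Smuggler goes to the island with the rogue.  [the mainland: the archer, the cleric, the knight | the island: the rogue]
2. Smuggler goes back to the mainland alone.  [the mainland: the archer, the cleric, the knight | the island: the rogue]
3. Smuggler goes to the island with the archer.  [the mainland: the cleric, the knight | the island: the archer, the rogue]
4. Smuggler goes back to the mainland alone.  [the mainland: the cleric, the knight | the island: the archer, the rogue]
5. Smuggler goes to the island with the knight.  [the mainland: the cleric | the island: the archer, the knight, the rogue]
6. Smuggler goes back to the mainland alone.  [the mainland: the cleric | the island: the archer, the knight, the rogue]
7. Smuggler goes to the island with the cleric.  [the mainland: — | the island: the archer, the cleric, the knight, the rogue]

7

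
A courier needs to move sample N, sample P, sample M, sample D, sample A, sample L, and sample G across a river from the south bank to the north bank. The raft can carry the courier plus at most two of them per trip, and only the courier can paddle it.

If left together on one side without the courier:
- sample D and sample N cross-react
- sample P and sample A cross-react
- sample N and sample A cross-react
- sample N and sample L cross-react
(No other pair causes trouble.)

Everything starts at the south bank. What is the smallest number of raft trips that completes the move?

Counting alone: the courier can take at most 2 across per trip to the north bank, so moving all 7 needs at least 4 loaded trips out, with a return between consecutive ones — at least 7 crossings.
The plan below uses exactly 7 crossings, so it is optimal:
1. Courier goes to the north bank with sample N and sample P.
2. Courier goes back to the south bank alone.
3. Courier goes to the north bank with sample G and sample M.
4. Courier goes back to the south bank alone.
5. Courier goes to the north bank with sample D and sample L.
6. Courier goes back to the south bank with sample N.
7. Courier goes to the north bank with sample A and sample N.

7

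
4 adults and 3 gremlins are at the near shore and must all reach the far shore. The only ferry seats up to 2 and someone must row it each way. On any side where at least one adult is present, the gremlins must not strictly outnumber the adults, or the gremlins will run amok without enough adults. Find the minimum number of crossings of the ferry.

11

Counting alone: each trip to the far shore takes at most 2 across and each return brings at least 1 back, so after t trips out (and t−1 returns) at most 2t − (t−1) of the 7 are across; that first reaches 7 at t = 6, so at least 11 crossings are needed.
The plan below uses exactly 11 crossings, so it is optimal:
1. 2 gremlins → the far shore.  (the near shore: 4A 1G; the far shore: 0A 2G)
2. 1 gremlin ← the near shore.  (the near shore: 4A 2G; the far shore: 0A 1G)
3. 2 gremlins → the far shore.  (the near shore: 4A 0G; the far shore: 0A 3G)
4. 1 gremlin ← the near shore.  (the near shore: 4A 1G; the far shore: 0A 2G)
5. 2 adults → the far shore.  (the near shore: 2A 1G; the far shore: 2A 2G)
6. 1 gremlin ← the near shore.  (the near shore: 2A 2G; the far shore: 2A 1G)
7. 1 adult and 1 gremlin → the far shore.  (the near shore: 1A 1G; the far shore: 3A 2G)
8. 1 adult ← the near shore.  (the near shore: 2A 1G; the far shore: 2A 2G)
9. 1 adult and 1 gremlin → the far shore.  (the near shore: 1A 0G; the far shore: 3A 3G)
10. 1 gremlin ← the near shore.  (the near shore: 1A 1G; the far shore: 3A 2G)
11. 1 adult and 1 gremlin → the far shore.  (the near shore: 0A 0G; the far shore: 4A 3G)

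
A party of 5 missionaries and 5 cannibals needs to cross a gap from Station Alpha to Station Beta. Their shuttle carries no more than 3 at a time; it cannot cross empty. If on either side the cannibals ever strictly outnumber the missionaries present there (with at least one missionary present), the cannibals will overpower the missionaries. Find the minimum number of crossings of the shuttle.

Counting alone: each trip to Station Beta takes at most 3 across and each return brings at least 1 back, so after t trips out (and t−1 returns) at most 3t − (t−1) of the 10 are across; that first reaches 10 at t = 5, so at least 9 crossings are needed.
The safety rule pushes this higher. Following every safe sequence of crossings, the most of the 10 that can be at Station Beta as the shuttle arrives there on crossing 9 is 9 — never all 10.
So no plan with fewer than 11 crossings exists, and this one achieves 11:
1. 2 cannibals → Station Beta.  (Station Alpha: 5M 3C; Station Beta: 0M 2C)
2. 1 cannibal ← Station Alpha.  (Station Alpha: 5M 4C; Station Beta: 0M 1C)
3. 3 cannibals → Station Beta.  (Station Alpha: 5M 1C; Station Beta: 0M 4C)
4. 1 cannibal ← Station Alpha.  (Station Alpha: 5M 2C; Station Beta: 0M 3C)
5. 3 missionaries → Station Beta.  (Station Alpha: 2M 2C; Station Beta: 3M 3C)
6. 1 missionary and 1 cannibal ← Station Alpha.  (Station Alpha: 3M 3C; Station Beta: 2M 2C)
7. 3 missionaries → Station Beta.  (Station Alpha: 0M 3C; Station Beta: 5M 2C)
8. 1 cannibal ← Station Alpha.  (Station Alpha: 0M 4C; Station Beta: 5M 1C)
9. 2 cannibals → Station Beta.  (Station Alpha: 0M 2C; Station Beta: 5M 3C)
10. 1 cannibal ← Station Alpha.  (Station Alpha: 0M 3C; Station Beta: 5M 2C)
11. 3 cannibals → Station Beta.  (Station Alpha: 0M 0C; Station Beta: 5M 5C)

11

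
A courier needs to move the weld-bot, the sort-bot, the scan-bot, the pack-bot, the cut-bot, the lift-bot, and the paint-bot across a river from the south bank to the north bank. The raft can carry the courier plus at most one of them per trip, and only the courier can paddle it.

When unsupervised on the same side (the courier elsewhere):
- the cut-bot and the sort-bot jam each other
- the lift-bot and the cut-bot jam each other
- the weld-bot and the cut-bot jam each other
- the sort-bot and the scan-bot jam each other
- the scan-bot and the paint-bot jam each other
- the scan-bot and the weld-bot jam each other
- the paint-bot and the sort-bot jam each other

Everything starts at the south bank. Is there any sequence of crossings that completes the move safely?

No

Whatever the first load, the items left behind include a forbidden pair without the courier. No opening move is safe, so no plan exists.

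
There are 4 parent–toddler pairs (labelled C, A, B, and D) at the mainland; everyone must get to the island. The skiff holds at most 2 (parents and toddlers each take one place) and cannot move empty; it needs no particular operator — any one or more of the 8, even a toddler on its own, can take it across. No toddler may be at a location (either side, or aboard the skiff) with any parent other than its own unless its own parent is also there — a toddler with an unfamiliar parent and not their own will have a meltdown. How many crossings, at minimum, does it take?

Following every safe sequence of crossings from the start, the most of the 8 that can be at the island as the skiff arrives there on crossings 1, 3, 5 is 2, 3, 4 respectively; the best ever achieved is 4 of 8.
From crossing 7 on, no configuration arises that was not already reachable earlier: only 44 distinct safe configurations (who is on which side, and where the skiff is) can ever be reached, none of them has everyone across, and every continuation just revisits them. So no valid plan exists.

impossible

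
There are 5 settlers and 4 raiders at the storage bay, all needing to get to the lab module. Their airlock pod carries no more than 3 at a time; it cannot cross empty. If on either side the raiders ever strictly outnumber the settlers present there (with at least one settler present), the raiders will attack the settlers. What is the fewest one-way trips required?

7

Counting alone: each trip to the lab module takes at most 3 across and each return brings at least 1 back, so after t trips out (and t−1 returns) at most 3t − (t−1) of the 9 are across; that first reaches 9 at t = 4, so at least 7 crossings are needed.
The plan below uses exactly 7 crossings, so it is optimal:
1. 3 raiders → the lab module.  (the storage bay: 5S 1R; the lab module: 0S 3R)
2. 1 raider ← the storage bay.  (the storage bay: 5S 2R; the lab module: 0S 2R)
3. 3 settlers → the lab module.  (the storage bay: 2S 2R; the lab module: 3S 2R)
4. 1 settler ← the storage bay.  (the storage bay: 3S 2R; the lab module: 2S 2R)
5. 2 settlers and 1 raider → the lab module.  (the storage bay: 1S 1R; the lab module: 4S 3R)
6. 1 settler ← the storage bay.  (the storage bay: 2S 1R; the lab module: 3S 3R)
7. 2 settlers and 1 raider → the lab module.  (the storage bay: 0S 0R; the lab module: 5S 4R)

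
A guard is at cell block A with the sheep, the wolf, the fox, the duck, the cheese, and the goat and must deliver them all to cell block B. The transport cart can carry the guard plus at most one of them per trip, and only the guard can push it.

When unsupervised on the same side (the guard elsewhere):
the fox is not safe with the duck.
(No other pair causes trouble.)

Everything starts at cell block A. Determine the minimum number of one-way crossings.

11

Counting alone: the guard can take at most 1 across per trip to cell block B, so moving all 6 needs at least 6 loaded trips out, with a return between consecutive ones — at least 11 crossings.
The plan below uses exactly 11 crossings, so it is optimal:
1. Guard goes to cell block B with the fox.
2. Guard goes back to cell block A alone.
3. Guard goes to cell block B with the sheep.
4. Guard goes back to cell block A alone.
5. Guard goes to cell block B with the wolf.
6. Guard goes back to cell block A alone.
7. Guard goes to cell block B with the cheese.
8. Guard goes back to cell block A alone.
9. Guard goes to cell block B with the goat.
10. Guard goes back to cell block A alone.
11. Guard goes to cell block B with the duck.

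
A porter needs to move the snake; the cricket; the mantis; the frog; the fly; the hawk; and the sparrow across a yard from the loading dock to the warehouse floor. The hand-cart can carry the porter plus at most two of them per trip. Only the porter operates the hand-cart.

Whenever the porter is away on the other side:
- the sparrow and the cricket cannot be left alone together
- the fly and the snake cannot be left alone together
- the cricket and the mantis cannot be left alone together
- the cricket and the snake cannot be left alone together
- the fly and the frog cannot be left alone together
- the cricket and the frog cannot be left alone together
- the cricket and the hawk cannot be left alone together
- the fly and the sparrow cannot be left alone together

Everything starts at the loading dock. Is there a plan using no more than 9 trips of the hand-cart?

Yes — this plan uses 9 crossings (≤ 9):
1. Porter goes to the warehouse floor with the cricket and the fly.
2. Porter goes back to the loading dock alone.
3. Porter goes to the warehouse floor with the frog and the snake.
4. Porter goes back to the loading dock with the cricket and the fly.
5. Porter goes to the warehouse floor with the cricket and the sparrow.
6. Porter goes back to the loading dock with the cricket.
7. Porter goes to the warehouse floor with the hawk and the mantis.
8. Porter goes back to the loading dock alone.
9. Porter goes to the warehouse floor with the cricket and the fly.

Yes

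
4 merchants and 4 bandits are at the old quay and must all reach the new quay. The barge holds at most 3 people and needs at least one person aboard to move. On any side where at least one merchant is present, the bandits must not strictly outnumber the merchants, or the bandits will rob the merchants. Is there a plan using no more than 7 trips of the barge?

No

Counting alone: each trip to the new quay takes at most 3 across and each return brings at least 1 back, so after t trips out (and t−1 returns) at most 3t − (t−1) of the 8 are across; that first reaches 8 at t = 4, so at least 7 crossings are needed.
The safety rule pushes this higher. Following every safe sequence of crossings, the most of the 8 that can be at the new quay as the barge arrives there on crossing 7 is 7 — never all 8.
So the move cannot be finished within 7 crossings. (The shortest complete plan takes 9:)
1. 2 bandits → the new quay.  (the old quay: 4M 2B; the new quay: 0M 2B)
2. 1 bandit ← the old quay.  (the old quay: 4M 3B; the new quay: 0M 1B)
3. 3 bandits → the new quay.  (the old quay: 4M 0B; the new quay: 0M 4B)
4. 1 bandit ← the old quay.  (the old quay: 4M 1B; the new quay: 0M 3B)
5. 3 merchants → the new quay.  (the old quay: 1M 1B; the new quay: 3M 3B)
6. 1 merchant and 1 bandit ← the old quay.  (the old quay: 2M 2B; the new quay: 2M 2B)
7. 2 merchants → the new quay.  (the old quay: 0M 2B; the new quay: 4M 2B)
8. 1 bandit ← the old quay.  (the old quay: 0M 3B; the new quay: 4M 1B)
9. 3 bandits → the new quay.  (the old quay: 0M 0B; the new quay: 4M 4B)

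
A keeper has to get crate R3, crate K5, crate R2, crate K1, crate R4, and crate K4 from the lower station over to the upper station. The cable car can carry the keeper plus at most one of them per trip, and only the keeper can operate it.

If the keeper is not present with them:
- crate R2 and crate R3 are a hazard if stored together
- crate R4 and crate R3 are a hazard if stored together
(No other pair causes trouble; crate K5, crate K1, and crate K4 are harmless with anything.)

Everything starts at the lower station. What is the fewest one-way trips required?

Counting alone: the keeper can take at most 1 across per trip to the upper station, so moving all 6 needs at least 6 loaded trips out, with a return between consecutive ones — at least 11 crossings.
The safety rule pushes this higher. Following every safe sequence of crossings, the most of the 6 that can be at the upper station as the cable car arrives there on crossing 11 is 5 — never all 6.
So no plan with fewer than 13 crossings exists, and this one achieves 13:
1. Keeper goes to the upper station with crate R3.
2. Keeper goes back to the lower station alone.
3. Keeper goes to the upper station with crate K5.
4. Keeper goes back to the lower station alone.
5. Keeper goes to the upper station with crate R2.
6. Keeper goes back to the lower station with crate R3.
7. Keeper goes to the upper station with crate R4.
8. Keeper goes back to the lower station alone.
9. Keeper goes to the upper station with crate K1.
10. Keeper goes back to the lower station alone.
11. Keeper goes to the upper station with crate K4.
12. Keeper goes back to the lower station alone.
13. Keeper goes to the upper station with crate R3.

13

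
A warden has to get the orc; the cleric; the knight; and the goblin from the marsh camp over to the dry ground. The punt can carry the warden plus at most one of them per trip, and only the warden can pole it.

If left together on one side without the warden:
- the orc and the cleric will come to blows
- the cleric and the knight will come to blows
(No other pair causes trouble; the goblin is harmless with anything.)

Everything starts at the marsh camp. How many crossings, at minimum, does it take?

9

Counting alone: the warden can take at most 1 across per trip to the dry ground, so moving all 4 needs at least 4 loaded trips out, with a return between consecutive ones — at least 7 crossings.
The safety rule pushes this higher. Following every safe sequence of crossings, the most of the 4 that can be at the dry ground as the punt arrives there on crossing 7 is 3 — never all 4.
So no plan with fewer than 9 crossings exists, and this one achieves 9:
1. Warden goes to the dry ground with the cleric.  [the marsh camp: the goblin, the knight, the orc | the dry ground: the cleric]
2. Warden goes back to the marsh camp alone.  [the marsh camp: the goblin, the knight, the orc | the dry ground: the cleric]
3. Warden goes to the dry ground with the orc.  [the marsh camp: the goblin, the knight | the dry ground: the cleric, the orc]
4. Warden goes back to the marsh camp with the cleric.  [the marsh camp: the cleric, the goblin, the knight | the dry ground: the orc]
5. Warden goes to the dry ground with the knight.  [the marsh camp: the cleric, the goblin | the dry ground: the knight, the orc]
6. Warden goes back to the marsh camp alone.  [the marsh camp: the cleric, the goblin | the dry ground: the knight, the orc]
7. Warden goes to the dry ground with the goblin.  [the marsh camp: the cleric | the dry ground: the goblin, the knight, the orc]
8. Warden goes back to the marsh camp alone.  [the marsh camp: the cleric | the dry ground: the goblin, the knight, the orc]
9. Warden goes to the dry ground with the cleric.  [the marsh camp: — | the dry ground: the cleric, the goblin, the knight, the orc]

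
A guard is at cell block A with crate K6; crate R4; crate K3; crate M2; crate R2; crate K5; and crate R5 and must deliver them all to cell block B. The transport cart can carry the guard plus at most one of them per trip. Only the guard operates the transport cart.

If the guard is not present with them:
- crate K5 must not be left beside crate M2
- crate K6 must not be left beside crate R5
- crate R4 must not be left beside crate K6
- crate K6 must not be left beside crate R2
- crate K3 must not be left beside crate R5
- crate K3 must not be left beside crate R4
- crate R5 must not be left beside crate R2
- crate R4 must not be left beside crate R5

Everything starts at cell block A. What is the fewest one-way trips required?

impossible

Whatever the first load, the items left behind include a forbidden pair without the guard. No opening move is safe, so no plan exists.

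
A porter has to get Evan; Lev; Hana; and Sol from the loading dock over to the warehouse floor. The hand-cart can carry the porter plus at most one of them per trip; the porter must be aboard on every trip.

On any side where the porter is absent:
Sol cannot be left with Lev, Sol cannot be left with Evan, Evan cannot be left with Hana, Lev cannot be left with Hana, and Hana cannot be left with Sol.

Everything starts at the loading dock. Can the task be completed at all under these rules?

Whatever the first load, the items left behind include a forbidden pair without the porter. No opening move is safe, so no plan exists.

No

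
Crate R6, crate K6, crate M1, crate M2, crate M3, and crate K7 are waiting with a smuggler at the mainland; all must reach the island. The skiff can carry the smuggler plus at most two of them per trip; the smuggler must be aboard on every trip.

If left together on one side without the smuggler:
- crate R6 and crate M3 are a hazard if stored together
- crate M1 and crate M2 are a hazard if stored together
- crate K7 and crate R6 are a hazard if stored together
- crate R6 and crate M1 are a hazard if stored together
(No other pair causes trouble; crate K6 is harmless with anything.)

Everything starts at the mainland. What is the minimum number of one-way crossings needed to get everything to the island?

7

Counting alone: the smuggler can take at most 2 across per trip to the island, so moving all 6 needs at least 3 loaded trips out, with a return between consecutive ones — at least 5 crossings.
The safety rule pushes this higher. Following every safe sequence of crossings, the most of the 6 that can be at the island as the skiff arrives there on crossing 5 is 5 — never all 6.
So no plan with fewer than 7 crossings exists, and this one achieves 7:
1. Smuggler goes to the island with crate M1 and crate R6.  [the mainland: crate K6, crate K7, crate M2, crate M3 | the island: crate M1, crate R6]
2. Smuggler goes back to the mainland with crate R6.  [the mainland: crate K6, crate K7, crate M2, crate M3, crate R6 | the island: crate M1]
3. Smuggler goes to the island with crate K6 and crate R6.  [the mainland: crate K7, crate M2, crate M3 | the island: crate K6, crate M1, crate R6]
4. Smuggler goes back to the mainland with crate R6.  [the mainland: crate K7, crate M2, crate M3, crate R6 | the island: crate K6, crate M1]
5. Smuggler goes to the island with crate K7 and crate M3.  [the mainland: crate M2, crate R6 | the island: crate K6, crate K7, crate M1, crate M3]
6. Smuggler goes back to the mainland alone.  [the mainland: crate M2, crate R6 | the island: crate K6, crate K7, crate M1, crate M3]
7. Smuggler goes to the island with crate M2 and crate R6.  [the mainland: — | the island: crate K6, crate K7, crate M1, crate M2, crate M3, crate R6]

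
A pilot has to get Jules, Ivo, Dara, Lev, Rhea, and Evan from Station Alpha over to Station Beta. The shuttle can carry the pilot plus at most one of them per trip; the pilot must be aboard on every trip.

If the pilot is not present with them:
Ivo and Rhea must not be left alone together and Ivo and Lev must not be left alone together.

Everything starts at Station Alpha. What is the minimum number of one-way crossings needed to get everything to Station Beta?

Counting alone: the pilot can take at most 1 across per trip to Station Beta, so moving all 6 needs at least 6 loaded trips out, with a return between consecutive ones — at least 11 crossings.
The safety rule pushes this higher. Following every safe sequence of crossings, the most of the 6 that can be at Station Beta as the shuttle arrives there on crossing 11 is 5 — never all 6.
So no plan with fewer than 13 crossings exists, and this one achieves 13:
1. Pilot goes to Station Beta with Ivo.
2. Pilot goes back to Station Alpha alone.
3. Pilot goes to Station Beta with Jules.
4. Pilot goes back to Station Alpha alone.
5. Pilot goes to Station Beta with Dara.
6. Pilot goes back to Station Alpha alone.
7. Pilot goes to Station Beta with Lev.
8. Pilot goes back to Station Alpha with Ivo.
9. Pilot goes to Station Beta with Rhea.
10. Pilot goes back to Station Alpha alone.
11. Pilot goes to Station Beta with Evan.
12. Pilot goes back to Station Alpha alone.
13. Pilot goes to Station Beta with Ivo.

13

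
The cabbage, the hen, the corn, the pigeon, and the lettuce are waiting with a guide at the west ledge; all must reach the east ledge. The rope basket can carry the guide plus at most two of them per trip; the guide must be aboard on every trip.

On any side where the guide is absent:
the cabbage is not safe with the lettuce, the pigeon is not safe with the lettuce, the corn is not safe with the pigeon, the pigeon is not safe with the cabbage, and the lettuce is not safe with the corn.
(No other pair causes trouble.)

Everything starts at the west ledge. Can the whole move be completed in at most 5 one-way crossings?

Counting alone: the guide can take at most 2 across per trip to the east ledge, so moving all 5 needs at least 3 loaded trips out, with a return between consecutive ones — at least 5 crossings.
The safety rule pushes this higher. Following every safe sequence of crossings, the most of the 5 that can be at the east ledge as the rope basket arrives there on crossing 5 is 4 — never all 5.
So the move cannot be finished within 5 crossings. (The shortest complete plan takes 7:)
1. Guide goes to the east ledge with the lettuce and the pigeon.
2. Guide goes back to the west ledge with the pigeon.
3. Guide goes to the east ledge with the cabbage and the corn.
4. Guide goes back to the west ledge with the lettuce.
5. Guide goes to the east ledge with the hen and the pigeon.
6. Guide goes back to the west ledge with the pigeon.
7. Guide goes to the east ledge with the lettuce and the pigeon.

No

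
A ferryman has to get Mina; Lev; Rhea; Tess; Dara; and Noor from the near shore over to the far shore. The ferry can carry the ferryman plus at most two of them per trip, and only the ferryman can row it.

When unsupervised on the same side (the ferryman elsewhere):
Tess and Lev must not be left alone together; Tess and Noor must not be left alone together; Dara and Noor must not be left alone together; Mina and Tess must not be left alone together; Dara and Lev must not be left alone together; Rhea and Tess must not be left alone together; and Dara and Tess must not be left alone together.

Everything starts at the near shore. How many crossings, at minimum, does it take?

Counting alone: the ferryman can take at most 2 across per trip to the far shore, so moving all 6 needs at least 3 loaded trips out, with a return between consecutive ones — at least 5 crossings.
The safety rule pushes this higher. Following every safe sequence of crossings, the most of the 6 that can be at the far shore as the ferry arrives there on crossings 5, 7 is 4, 5 respectively — never all 6.
So no plan with fewer than 9 crossings exists, and this one achieves 9:
1. Ferryman goes to the far shore with Dara and Tess.  [the near shore: Lev, Mina, Noor, Rhea | the far shore: Dara, Tess]
2. Ferryman goes back to the near shore with Tess.  [the near shore: Lev, Mina, Noor, Rhea, Tess | the far shore: Dara]
3. Ferryman goes to the far shore with Mina and Tess.  [the near shore: Lev, Noor, Rhea | the far shore: Dara, Mina, Tess]
4. Ferryman goes back to the near shore with Tess.  [the near shore: Lev, Noor, Rhea, Tess | the far shore: Dara, Mina]
5. Ferryman goes to the far shore with Rhea and Tess.  [the near shore: Lev, Noor | the far shore: Dara, Mina, Rhea, Tess]
6. Ferryman goes back to the near shore with Tess.  [the near shore: Lev, Noor, Tess | the far shore: Dara, Mina, Rhea]
7. Ferryman goes to the far shore with Lev and Noor.  [the near shore: Tess | the far shore: Dara, Lev, Mina, Noor, Rhea]
8. Ferryman goes back to the near shore with Dara.  [the near shore: Dara, Tess | the far shore: Lev, Mina, Noor, Rhea]
9. Ferryman goes to the far shore with Dara and Tess.  [the near shore: — | the far shore: Dara, Lev, Mina, Noor, Rhea, Tess]

9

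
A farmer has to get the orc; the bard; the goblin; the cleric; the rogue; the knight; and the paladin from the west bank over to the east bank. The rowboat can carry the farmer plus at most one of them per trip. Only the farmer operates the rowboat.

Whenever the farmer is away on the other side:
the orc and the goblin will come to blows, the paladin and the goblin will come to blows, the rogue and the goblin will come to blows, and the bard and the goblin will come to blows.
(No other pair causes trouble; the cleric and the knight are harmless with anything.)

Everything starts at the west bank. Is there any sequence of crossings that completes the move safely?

Following every safe sequence of crossings from the start, the most of the 7 that can be at the east bank as the rowboat arrives there on crossings 1, 3, 5, 7 is 1, 2, 3, 4 respectively; the best ever achieved is 4 of 7.
From crossing 9 on, no configuration arises that was not already reachable earlier: only 44 distinct safe configurations (who is on which side, and where the rowboat is) can ever be reached, none of them has everyone across, and every continuation just revisits them. So no valid plan exists.

No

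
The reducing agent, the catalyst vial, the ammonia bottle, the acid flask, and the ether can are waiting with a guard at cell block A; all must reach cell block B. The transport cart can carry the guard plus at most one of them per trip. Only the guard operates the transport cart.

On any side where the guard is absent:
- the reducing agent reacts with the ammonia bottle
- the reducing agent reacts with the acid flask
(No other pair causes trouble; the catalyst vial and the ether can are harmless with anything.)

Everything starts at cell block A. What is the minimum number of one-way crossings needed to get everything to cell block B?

Counting alone: the guard can take at most 1 across per trip to cell block B, so moving all 5 needs at least 5 loaded trips out, with a return between consecutive ones — at least 9 crossings.
The safety rule pushes this higher. Following every safe sequence of crossings, the most of the 5 that can be at cell block B as the transport cart arrives there on crossing 9 is 4 — never all 5.
So no plan with fewer than 11 crossings exists, and this one achieves 11:
1. Guard goes to cell block B with the reducing agent.
2. Guard goes back to cell block A alone.
3. Guard goes to cell block B with the catalyst vial.
4. Guard goes back to cell block A alone.
5. Guard goes to cell block B with the ammonia bottle.
6. Guard goes back to cell block A with the reducing agent.
7. Guard goes to cell block B with the acid flask.
8. Guard goes back to cell block A alone.
9. Guard goes to cell block B with the ether can.
10. Guard goes back to cell block A alone.
11. Guard goes to cell block B with the reducing agent.

11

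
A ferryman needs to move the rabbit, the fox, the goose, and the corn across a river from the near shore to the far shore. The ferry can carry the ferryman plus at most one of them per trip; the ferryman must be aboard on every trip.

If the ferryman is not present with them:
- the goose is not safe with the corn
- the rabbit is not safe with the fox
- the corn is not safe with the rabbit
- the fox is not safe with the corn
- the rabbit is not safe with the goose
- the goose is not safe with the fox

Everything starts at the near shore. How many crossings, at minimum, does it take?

impossible

Whatever the first load, the items left behind include a forbidden pair without the ferryman. No opening move is safe, so no plan exists.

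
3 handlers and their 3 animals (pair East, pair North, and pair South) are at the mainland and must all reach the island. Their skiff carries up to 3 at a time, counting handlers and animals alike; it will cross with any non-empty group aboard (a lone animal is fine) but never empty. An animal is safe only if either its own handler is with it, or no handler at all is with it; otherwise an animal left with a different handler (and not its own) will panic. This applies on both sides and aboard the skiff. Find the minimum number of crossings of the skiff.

5

Counting alone: each trip to the island takes at most 3 across and each return brings at least 1 back, so after t trips out (and t−1 returns) at most 3t − (t−1) of the 6 are across; that first reaches 6 at t = 3, so at least 5 crossings are needed.
The plan below uses exactly 5 crossings, so it is optimal:
1. animal East and handler East cross → the island.
2. handler East crosses ← the mainland.
3. handler East, handler North, and handler South cross → the island.
4. animal East crosses ← the mainland.
5. animal East, animal North, and animal South cross → the island.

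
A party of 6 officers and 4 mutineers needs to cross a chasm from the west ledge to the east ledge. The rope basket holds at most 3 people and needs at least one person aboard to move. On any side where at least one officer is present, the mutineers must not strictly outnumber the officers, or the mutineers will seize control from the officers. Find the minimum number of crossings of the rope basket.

Counting alone: each trip to the east ledge takes at most 3 across and each return brings at least 1 back, so after t trips out (and t−1 returns) at most 3t − (t−1) of the 10 are across; that first reaches 10 at t = 5, so at least 9 crossings are needed.
The plan below uses exactly 9 crossings, so it is optimal:
1. 2 mutineers → the east ledge.  (the west ledge: 6O 2M; the east ledge: 0O 2M)
2. 1 mutineer ← the west ledge.  (the west ledge: 6O 3M; the east ledge: 0O 1M)
3. 3 mutineers → the east ledge.  (the west ledge: 6O 0M; the east ledge: 0O 4M)
4. 1 mutineer ← the west ledge.  (the west ledge: 6O 1M; the east ledge: 0O 3M)
5. 3 officers → the east ledge.  (the west ledge: 3O 1M; the east ledge: 3O 3M)
6. 1 mutineer ← the west ledge.  (the west ledge: 3O 2M; the east ledge: 3O 2M)
7. 1 officer and 2 mutineers → the east ledge.  (the west ledge: 2O 0M; the east ledge: 4O 4M)
8. 1 mutineer ← the west ledge.  (the west ledge: 2O 1M; the east ledge: 4O 3M)
9. 2 officers and 1 mutineer → the east ledge.  (the west ledge: 0O 0M; the east ledge: 6O 4M)

9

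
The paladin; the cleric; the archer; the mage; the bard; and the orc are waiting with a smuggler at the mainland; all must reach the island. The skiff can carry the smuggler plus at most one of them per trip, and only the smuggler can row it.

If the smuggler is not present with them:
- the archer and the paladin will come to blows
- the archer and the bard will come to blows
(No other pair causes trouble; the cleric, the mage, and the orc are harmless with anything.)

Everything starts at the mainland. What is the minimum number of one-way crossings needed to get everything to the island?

Counting alone: the smuggler can take at most 1 across per trip to the island, so moving all 6 needs at least 6 loaded trips out, with a return between consecutive ones — at least 11 crossings.
The safety rule pushes this higher. Following every safe sequence of crossings, the most of the 6 that can be at the island as the skiff arrives there on crossing 11 is 5 — never all 6.
So no plan with fewer than 13 crossings exists, and this one achieves 13:
1. Smuggler goes to the island with the archer.  [the mainland: the bard, the cleric, the mage, the orc, the paladin | the island: the archer]
2. Smuggler goes back to the mainland alone.  [the mainland: the bard, the cleric, the mage, the orc, the paladin | the island: the archer]
3. Smuggler goes to the island with the paladin.  [the mainland: the bard, the cleric, the mage, the orc | the island: the archer, the paladin]
4. Smuggler goes back to the mainland with the archer.  [the mainland: the archer, the bard, the cleric, the mage, the orc | the island: the paladin]
5. Smuggler goes to the island with the bard.  [the mainland: the archer, the cleric, the mage, the orc | the island: the bard, the paladin]
6. Smuggler goes back to the mainland alone.  [the mainland: the archer, the cleric, the mage, the orc | the island: the bard, the paladin]
7. Smuggler goes to the island with the cleric.  [the mainland: the archer, the mage, the orc | the island: the bard, the cleric, the paladin]
8. Smuggler goes back to the mainland alone.  [the mainland: the archer, the mage, the orc | the island: the bard, the cleric, the paladin]
9. Smuggler goes to the island with the mage.  [the mainland: the archer, the orc | the island: the bard, the cleric, the mage, the paladin]
10. Smuggler goes back to the mainland alone.  [the mainland: the archer, the orc | the island: the bard, the cleric, the mage, the paladin]
11. Smuggler goes to the island with the orc.  [the mainland: the archer | the island: the bard, the cleric, the mage, the orc, the paladin]
12. Smuggler goes back to the mainland alone.  [the mainland: the archer | the island: the bard, the cleric, the mage, the orc, the paladin]
13. Smuggler goes to the island with the archer.  [the mainland: — | the island: the archer, the bard, the cleric, the mage, the orc, the paladin]

13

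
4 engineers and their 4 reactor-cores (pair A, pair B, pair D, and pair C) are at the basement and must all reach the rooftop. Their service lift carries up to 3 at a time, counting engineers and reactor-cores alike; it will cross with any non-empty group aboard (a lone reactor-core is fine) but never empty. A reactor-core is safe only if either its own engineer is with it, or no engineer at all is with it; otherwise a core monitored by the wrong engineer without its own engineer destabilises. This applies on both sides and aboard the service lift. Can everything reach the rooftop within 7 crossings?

No

Counting alone: each trip to the rooftop takes at most 3 across and each return brings at least 1 back, so after t trips out (and t−1 returns) at most 3t − (t−1) of the 8 are across; that first reaches 8 at t = 4, so at least 7 crossings are needed.
The safety rule pushes this higher. Following every safe sequence of crossings, the most of the 8 that can be at the rooftop as the service lift arrives there on crossing 7 is 7 — never all 8.
So the move cannot be finished within 7 crossings. (The shortest complete plan takes 9:)
1. engineer A and reactor-core A cross → the rooftop.
2. engineer A crosses ← the basement.
3. engineer A, engineer B, and reactor-core B cross → the rooftop.
4. engineer A and reactor-core A cross ← the basement.
5. engineer A, engineer C, and engineer D cross → the rooftop.
6. reactor-core B crosses ← the basement.
7. reactor-core A and reactor-core B cross → the rooftop.
8. reactor-core A crosses ← the basement.
9. reactor-core A, reactor-core C, and reactor-core D cross → the rooftop.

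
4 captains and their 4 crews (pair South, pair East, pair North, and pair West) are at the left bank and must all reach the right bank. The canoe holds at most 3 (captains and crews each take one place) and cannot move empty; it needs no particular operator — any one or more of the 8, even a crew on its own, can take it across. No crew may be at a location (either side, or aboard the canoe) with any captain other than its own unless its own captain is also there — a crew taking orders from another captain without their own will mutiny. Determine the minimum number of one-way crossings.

9

Counting alone: each trip to the right bank takes at most 3 across and each return brings at least 1 back, so after t trips out (and t−1 returns) at most 3t − (t−1) of the 8 are across; that first reaches 8 at t = 4, so at least 7 crossings are needed.
The safety rule pushes this higher. Following every safe sequence of crossings, the most of the 8 that can be at the right bank as the canoe arrives there on crossing 7 is 7 — never all 8.
So no plan with fewer than 9 crossings exists, and this one achieves 9:
1. captain South and crew South cross → the right bank.
2. captain South crosses ← the left bank.
3. captain East, captain South, and crew East cross → the right bank.
4. captain South and crew South cross ← the left bank.
5. captain North, captain South, and captain West cross → the right bank.
6. crew East crosses ← the left bank.
7. crew East and crew South cross → the right bank.
8. crew South crosses ← the left bank.
9. crew North, crew South, and crew West cross → the right bank.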